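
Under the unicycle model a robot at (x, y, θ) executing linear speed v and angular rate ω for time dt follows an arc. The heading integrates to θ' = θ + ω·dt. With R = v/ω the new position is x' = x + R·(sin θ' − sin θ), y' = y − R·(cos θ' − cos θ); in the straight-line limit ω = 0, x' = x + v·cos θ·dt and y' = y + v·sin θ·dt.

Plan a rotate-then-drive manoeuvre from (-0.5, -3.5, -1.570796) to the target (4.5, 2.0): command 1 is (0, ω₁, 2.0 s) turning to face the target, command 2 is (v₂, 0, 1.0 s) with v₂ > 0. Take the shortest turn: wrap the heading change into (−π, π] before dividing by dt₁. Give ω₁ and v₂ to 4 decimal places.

heading to target = atan2(2−-3.5, 4.5−-0.5) = 0.8330
Δθ = wrap(0.8330 − -1.5708) = 2.4038; ω₁ = Δθ/dt₁ = 1.2019
distance = √((4.5−-0.5)² + (2−-3.5)²) = 7.4330; v₂ = distance/dt₂ = 7.4330

ω₁ = 1.2019, v₂ = 7.4330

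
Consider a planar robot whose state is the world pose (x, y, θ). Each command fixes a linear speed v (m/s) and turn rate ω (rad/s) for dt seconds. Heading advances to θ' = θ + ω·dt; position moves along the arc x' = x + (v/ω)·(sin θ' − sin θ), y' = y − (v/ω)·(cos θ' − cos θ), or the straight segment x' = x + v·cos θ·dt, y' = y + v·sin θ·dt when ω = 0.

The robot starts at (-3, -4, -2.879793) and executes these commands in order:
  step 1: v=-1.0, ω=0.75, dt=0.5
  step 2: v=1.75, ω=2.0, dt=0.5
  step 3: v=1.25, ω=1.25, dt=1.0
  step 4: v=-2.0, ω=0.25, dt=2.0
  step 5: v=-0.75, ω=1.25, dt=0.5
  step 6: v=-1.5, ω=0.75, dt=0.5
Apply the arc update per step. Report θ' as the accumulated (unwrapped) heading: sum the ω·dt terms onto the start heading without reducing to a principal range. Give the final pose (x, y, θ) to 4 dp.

(-6.7967, -6.2730, 1.2452)

step 1: θ'=-2.5048 (R=-1.3333) → pose (-2.5523, -3.7841, -2.5048)
step 2: θ'=-1.5048 (R=0.8750) → pose (-2.9051, -4.5453, -1.5048)
step 3: θ'=-0.2548 (R=1.0000) → pose (-2.1593, -5.4471, -0.2548)
step 4: θ'=0.2452 (R=-8.0000) → pose (-6.1177, -5.4281, 0.2452)
step 5: θ'=0.8702 (R=-0.6000) → pose (-6.4307, -5.6234, 0.8702)
step 6: θ'=1.2452 (R=-2.0000) → pose (-6.7967, -6.2730, 1.2452)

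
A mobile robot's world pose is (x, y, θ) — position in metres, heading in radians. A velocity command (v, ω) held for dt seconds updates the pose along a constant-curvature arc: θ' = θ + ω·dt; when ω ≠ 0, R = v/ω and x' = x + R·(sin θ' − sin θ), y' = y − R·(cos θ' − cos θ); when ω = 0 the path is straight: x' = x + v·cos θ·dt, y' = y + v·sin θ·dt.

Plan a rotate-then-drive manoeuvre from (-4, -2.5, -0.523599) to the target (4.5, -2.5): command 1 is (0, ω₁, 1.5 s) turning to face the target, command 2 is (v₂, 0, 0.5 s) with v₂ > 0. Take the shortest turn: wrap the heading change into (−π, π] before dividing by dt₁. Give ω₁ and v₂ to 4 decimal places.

ω₁ = 0.3491, v₂ = 17.0000

heading to target = atan2(-2.5−-2.5, 4.5−-4) = 0.0000
Δθ = wrap(0.0000 − -0.5236) = 0.5236; ω₁ = Δθ/dt₁ = 0.3491
distance = √((4.5−-4)² + (-2.5−-2.5)²) = 8.5000; v₂ = distance/dt₂ = 17.0000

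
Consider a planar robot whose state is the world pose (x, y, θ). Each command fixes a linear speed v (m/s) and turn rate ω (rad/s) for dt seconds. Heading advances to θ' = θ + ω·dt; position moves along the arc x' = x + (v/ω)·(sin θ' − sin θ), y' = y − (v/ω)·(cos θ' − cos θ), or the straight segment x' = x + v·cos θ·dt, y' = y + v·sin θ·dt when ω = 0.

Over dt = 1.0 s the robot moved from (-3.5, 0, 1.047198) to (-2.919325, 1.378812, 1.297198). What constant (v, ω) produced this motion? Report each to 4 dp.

v = 1.5000, ω = 0.2500

Δθ = 1.297198 − 1.047198 = 0.250000
ω = Δθ/dt = 0.250000/1.0 = 0.2500
R = −Δy/(cos θ' − cos θ) = 6.0000
v = R·ω = 6.0000·0.2500 = 1.5000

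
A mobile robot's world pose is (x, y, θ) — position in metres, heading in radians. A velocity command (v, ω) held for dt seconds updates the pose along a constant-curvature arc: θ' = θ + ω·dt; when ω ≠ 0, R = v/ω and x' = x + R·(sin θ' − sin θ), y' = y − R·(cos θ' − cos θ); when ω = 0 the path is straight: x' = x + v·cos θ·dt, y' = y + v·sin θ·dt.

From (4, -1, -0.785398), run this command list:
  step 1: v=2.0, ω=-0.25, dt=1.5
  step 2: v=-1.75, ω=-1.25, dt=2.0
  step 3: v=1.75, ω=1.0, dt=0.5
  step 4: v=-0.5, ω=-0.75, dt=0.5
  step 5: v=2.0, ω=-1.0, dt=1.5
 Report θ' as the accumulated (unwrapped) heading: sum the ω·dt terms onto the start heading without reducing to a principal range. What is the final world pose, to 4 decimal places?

(5.9361, 0.9701, -5.0354)

step 1: θ'=-1.1604 (R=-8.0000) → pose (5.6788, -3.4651, -1.1604)
step 2: θ'=-3.6604 (R=1.4000) → pose (7.6568, -1.6907, -3.6604)
step 3: θ'=-3.1604 (R=1.7500) → pose (6.8220, -1.4607, -3.1604)
step 4: θ'=-3.5354 (R=0.6667) → pose (7.0652, -1.5117, -3.5354)
step 5: θ'=-5.0354 (R=-2.0000) → pose (5.9361, 0.9701, -5.0354)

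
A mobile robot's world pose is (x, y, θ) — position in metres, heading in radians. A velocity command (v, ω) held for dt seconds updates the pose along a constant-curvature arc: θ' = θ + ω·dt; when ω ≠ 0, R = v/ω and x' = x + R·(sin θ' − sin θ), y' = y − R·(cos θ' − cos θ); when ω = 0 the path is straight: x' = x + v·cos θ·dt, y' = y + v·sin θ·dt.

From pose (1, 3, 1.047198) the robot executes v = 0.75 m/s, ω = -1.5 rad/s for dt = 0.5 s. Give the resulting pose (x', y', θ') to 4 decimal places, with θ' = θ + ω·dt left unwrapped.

θ' = 1.0472 + -1.5·0.5 = 0.2972
R = v/ω = 0.75/-1.5 = -0.5000
x' = 1 + -0.5000·(sin 0.2972 − sin 1.0472) = 1.2866
y' = 3 − -0.5000·(cos 0.2972 − cos 1.0472) = 3.2281

(1.2866, 3.2281, 0.2972)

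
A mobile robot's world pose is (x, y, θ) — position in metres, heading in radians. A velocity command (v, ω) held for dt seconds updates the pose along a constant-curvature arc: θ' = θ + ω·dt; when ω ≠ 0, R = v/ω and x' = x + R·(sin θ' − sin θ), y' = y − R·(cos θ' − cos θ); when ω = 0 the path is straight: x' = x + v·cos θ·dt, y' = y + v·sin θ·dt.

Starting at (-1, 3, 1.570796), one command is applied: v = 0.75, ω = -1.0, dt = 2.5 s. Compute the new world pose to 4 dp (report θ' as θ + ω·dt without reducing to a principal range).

θ' = 1.5708 + -1.0·2.5 = -0.9292
R = v/ω = 0.75/-1.0 = -0.7500
x' = -1 + -0.7500·(sin -0.9292 − sin 1.5708) = 0.3509
y' = 3 − -0.7500·(cos -0.9292 − cos 1.5708) = 3.4489

(0.3509, 3.4489, -0.9292)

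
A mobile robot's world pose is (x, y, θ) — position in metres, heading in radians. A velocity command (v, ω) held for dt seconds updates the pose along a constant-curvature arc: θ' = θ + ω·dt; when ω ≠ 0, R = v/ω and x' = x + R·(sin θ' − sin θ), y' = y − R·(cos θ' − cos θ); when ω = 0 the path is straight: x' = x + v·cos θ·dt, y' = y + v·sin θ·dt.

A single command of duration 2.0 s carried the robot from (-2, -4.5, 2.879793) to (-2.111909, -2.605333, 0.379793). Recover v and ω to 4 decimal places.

v = 1.2500, ω = -1.2500

Δθ = 0.379793 − 2.879793 = -2.500000
ω = Δθ/dt = -2.500000/2.0 = -1.2500
R = −Δy/(cos θ' − cos θ) = -1.0000
v = R·ω = -1.0000·-1.2500 = 1.2500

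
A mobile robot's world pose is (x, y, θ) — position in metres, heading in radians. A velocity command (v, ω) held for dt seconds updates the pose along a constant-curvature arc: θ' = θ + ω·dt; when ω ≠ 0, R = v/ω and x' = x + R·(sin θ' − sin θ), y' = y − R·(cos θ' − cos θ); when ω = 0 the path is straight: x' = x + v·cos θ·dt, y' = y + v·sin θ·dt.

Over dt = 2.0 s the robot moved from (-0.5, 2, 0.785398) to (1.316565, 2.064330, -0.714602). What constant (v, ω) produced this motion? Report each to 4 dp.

Δθ = -0.714602 − 0.785398 = -1.500000
ω = Δθ/dt = -1.500000/2.0 = -0.7500
R = Δx/(sin θ' − sin θ) = -1.3333
v = R·ω = -1.3333·-0.7500 = 1.0000

v = 1.0000, ω = -0.7500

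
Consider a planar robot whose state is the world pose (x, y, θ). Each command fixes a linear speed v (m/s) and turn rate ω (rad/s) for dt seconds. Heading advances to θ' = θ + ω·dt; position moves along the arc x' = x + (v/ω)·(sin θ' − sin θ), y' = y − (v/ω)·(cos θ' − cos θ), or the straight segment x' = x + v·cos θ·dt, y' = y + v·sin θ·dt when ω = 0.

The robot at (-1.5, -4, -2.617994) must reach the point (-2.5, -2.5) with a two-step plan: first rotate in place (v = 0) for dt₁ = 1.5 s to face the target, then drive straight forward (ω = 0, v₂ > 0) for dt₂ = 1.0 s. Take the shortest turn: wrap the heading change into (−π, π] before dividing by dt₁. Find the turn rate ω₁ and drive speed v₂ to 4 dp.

heading to target = atan2(-2.5−-4, -2.5−-1.5) = 2.1588
Δθ = wrap(2.1588 − -2.6180) = -1.5064; ω₁ = Δθ/dt₁ = -1.0043
distance = √((-2.5−-1.5)² + (-2.5−-4)²) = 1.8028; v₂ = distance/dt₂ = 1.8028

ω₁ = -1.0043, v₂ = 1.8028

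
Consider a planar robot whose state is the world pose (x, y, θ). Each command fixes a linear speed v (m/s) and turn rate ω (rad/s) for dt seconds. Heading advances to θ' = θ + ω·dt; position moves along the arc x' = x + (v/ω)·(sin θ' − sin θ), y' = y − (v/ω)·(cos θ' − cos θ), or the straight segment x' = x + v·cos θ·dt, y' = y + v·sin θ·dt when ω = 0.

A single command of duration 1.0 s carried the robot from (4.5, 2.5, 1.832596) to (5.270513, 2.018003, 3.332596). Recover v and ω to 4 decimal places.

v = -1.0000, ω = 1.5000

Δθ = 3.332596 − 1.832596 = 1.500000
ω = Δθ/dt = 1.500000/1.0 = 1.5000
R = Δx/(sin θ' − sin θ) = -0.6667
v = R·ω = -0.6667·1.5000 = -1.0000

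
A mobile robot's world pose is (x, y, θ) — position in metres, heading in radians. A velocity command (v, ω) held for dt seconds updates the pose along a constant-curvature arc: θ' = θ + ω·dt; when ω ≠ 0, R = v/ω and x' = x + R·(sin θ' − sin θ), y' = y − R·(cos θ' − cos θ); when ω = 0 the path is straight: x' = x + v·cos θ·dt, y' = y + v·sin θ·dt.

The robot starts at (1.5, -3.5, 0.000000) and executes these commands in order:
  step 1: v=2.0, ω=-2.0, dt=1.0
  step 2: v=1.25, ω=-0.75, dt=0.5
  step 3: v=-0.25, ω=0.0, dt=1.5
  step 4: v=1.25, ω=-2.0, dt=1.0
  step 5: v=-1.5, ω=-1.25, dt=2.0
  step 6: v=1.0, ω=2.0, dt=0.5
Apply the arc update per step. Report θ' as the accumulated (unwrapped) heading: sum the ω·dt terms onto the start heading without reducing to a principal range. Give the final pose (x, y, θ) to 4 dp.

step 1: θ'=-2.0000 (R=-1.0000) → pose (2.4093, -4.9161, -2.0000)
step 2: θ'=-2.3750 (R=-1.6667) → pose (2.0499, -5.4230, -2.3750)
step 3: θ'=-2.3750 (straight) → pose (2.3200, -5.1629, -2.3750)
step 4: θ'=-4.3750 (R=-0.6250) → pose (1.2967, -4.9196, -4.3750)
step 5: θ'=-6.8750 (R=1.2000) → pose (-0.5051, -6.3128, -6.8750)
step 6: θ'=-5.8750 (R=0.5000) → pose (-0.0277, -6.3567, -5.8750)

(-0.0277, -6.3567, -5.8750)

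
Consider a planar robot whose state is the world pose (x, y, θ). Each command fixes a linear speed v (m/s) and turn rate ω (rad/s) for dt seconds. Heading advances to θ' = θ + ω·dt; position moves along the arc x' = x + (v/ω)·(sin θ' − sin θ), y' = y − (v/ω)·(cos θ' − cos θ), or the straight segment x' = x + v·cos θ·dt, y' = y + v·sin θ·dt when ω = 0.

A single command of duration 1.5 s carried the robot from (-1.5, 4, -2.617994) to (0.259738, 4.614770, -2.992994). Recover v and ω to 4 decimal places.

Δθ = -2.992994 − -2.617994 = -0.375000
ω = Δθ/dt = -0.375000/1.5 = -0.2500
R = Δx/(sin θ' − sin θ) = 5.0000
v = R·ω = 5.0000·-0.2500 = -1.2500

v = -1.2500, ω = -0.2500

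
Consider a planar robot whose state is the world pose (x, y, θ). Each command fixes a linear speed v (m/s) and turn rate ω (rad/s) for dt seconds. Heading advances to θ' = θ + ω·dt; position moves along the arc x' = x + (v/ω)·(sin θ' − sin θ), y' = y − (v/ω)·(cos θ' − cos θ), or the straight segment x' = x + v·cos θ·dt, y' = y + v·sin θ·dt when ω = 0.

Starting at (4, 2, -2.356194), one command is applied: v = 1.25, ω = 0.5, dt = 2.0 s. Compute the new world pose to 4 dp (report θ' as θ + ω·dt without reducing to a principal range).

(3.3251, -0.3002, -1.3562)

θ' = -2.3562 + 0.5·2.0 = -1.3562
R = v/ω = 1.25/0.5 = 2.5000
x' = 4 + 2.5000·(sin -1.3562 − sin -2.3562) = 3.3251
y' = 2 − 2.5000·(cos -1.3562 − cos -2.3562) = -0.3002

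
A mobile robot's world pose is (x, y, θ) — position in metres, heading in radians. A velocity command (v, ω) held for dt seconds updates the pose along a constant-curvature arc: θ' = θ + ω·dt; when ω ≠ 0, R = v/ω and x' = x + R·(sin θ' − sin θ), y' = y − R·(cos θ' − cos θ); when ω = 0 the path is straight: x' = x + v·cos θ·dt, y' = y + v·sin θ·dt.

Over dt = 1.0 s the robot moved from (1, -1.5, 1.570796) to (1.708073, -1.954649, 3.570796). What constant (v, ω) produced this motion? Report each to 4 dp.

Δθ = 3.570796 − 1.570796 = 2.000000
ω = Δθ/dt = 2.000000/1.0 = 2.0000
R = Δx/(sin θ' − sin θ) = -0.5000
v = R·ω = -0.5000·2.0000 = -1.0000

v = -1.0000, ω = 2.0000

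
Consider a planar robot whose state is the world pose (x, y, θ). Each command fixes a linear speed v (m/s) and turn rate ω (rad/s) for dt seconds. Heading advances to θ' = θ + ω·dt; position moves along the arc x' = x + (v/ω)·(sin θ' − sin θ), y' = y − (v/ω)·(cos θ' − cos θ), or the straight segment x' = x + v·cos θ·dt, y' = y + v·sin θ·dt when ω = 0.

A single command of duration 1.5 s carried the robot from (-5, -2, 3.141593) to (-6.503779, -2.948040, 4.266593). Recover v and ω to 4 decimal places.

v = 1.2500, ω = 0.7500

Δθ = 4.266593 − 3.141593 = 1.125000
ω = Δθ/dt = 1.125000/1.5 = 0.7500
R = Δx/(sin θ' − sin θ) = 1.6667
v = R·ω = 1.6667·0.7500 = 1.2500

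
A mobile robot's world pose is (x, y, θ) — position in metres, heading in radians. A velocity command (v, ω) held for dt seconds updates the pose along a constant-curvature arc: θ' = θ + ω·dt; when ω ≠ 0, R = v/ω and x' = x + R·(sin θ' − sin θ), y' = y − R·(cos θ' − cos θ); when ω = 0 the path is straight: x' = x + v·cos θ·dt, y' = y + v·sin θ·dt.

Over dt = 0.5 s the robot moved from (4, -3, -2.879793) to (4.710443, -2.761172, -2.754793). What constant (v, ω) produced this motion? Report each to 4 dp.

Δθ = -2.754793 − -2.879793 = 0.125000
ω = Δθ/dt = 0.125000/0.5 = 0.2500
R = Δx/(sin θ' − sin θ) = -6.0000
v = R·ω = -6.0000·0.2500 = -1.5000

v = -1.5000, ω = 0.2500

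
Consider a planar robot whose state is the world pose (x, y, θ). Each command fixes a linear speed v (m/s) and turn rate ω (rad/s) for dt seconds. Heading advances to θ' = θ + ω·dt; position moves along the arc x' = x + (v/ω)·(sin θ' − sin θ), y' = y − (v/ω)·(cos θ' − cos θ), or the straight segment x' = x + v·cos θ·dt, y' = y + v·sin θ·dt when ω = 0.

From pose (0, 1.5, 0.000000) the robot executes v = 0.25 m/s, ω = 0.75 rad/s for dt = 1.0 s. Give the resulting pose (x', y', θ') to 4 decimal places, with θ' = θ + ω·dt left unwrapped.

θ' = 0.0000 + 0.75·1.0 = 0.7500
R = v/ω = 0.25/0.75 = 0.3333
x' = 0 + 0.3333·(sin 0.7500 − sin 0.0000) = 0.2272
y' = 1.5 − 0.3333·(cos 0.7500 − cos 0.0000) = 1.5894

(0.2272, 1.5894, 0.7500)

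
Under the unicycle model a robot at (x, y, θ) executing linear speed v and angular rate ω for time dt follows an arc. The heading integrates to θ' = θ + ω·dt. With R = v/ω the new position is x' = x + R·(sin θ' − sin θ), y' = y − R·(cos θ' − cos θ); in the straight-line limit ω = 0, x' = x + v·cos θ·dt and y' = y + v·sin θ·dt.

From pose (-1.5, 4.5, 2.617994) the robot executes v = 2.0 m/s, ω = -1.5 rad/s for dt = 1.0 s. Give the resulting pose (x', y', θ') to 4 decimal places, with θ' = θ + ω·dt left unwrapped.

θ' = 2.6180 + -1.5·1.0 = 1.1180
R = v/ω = 2.0/-1.5 = -1.3333
x' = -1.5 + -1.3333·(sin 1.1180 − sin 2.6180) = -2.0323
y' = 4.5 − -1.3333·(cos 1.1180 − cos 2.6180) = 6.2380

(-2.0323, 6.2380, 1.1180)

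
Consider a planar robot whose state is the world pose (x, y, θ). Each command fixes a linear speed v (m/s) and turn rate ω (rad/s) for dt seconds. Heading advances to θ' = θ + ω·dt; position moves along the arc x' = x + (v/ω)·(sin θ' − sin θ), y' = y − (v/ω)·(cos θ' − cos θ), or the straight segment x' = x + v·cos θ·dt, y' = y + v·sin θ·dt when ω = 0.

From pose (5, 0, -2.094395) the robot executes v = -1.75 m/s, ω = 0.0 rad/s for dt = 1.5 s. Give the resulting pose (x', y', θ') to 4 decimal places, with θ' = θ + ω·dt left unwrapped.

θ' = -2.0944 + 0.0·1.5 = -2.0944
ω = 0 → straight: x' = 5 + -1.75·cos(-2.0944)·1.5 = 6.3125
y' = 0 + -1.75·sin(-2.0944)·1.5 = 2.2733

(6.3125, 2.2733, -2.0944)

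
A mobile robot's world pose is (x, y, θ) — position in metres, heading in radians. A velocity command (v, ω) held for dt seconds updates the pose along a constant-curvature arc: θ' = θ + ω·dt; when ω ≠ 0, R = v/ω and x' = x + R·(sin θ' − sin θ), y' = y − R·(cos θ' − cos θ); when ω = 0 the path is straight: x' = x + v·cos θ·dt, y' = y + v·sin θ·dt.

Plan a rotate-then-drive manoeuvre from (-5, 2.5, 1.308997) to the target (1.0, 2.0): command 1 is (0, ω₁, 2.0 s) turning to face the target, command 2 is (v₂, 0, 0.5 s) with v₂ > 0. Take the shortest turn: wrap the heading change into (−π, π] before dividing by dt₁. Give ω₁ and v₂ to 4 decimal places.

ω₁ = -0.6961, v₂ = 12.0416

heading to target = atan2(2−2.5, 1−-5) = -0.0831
Δθ = wrap(-0.0831 − 1.3090) = -1.3921; ω₁ = Δθ/dt₁ = -0.6961
distance = √((1−-5)² + (2−2.5)²) = 6.0208; v₂ = distance/dt₂ = 12.0416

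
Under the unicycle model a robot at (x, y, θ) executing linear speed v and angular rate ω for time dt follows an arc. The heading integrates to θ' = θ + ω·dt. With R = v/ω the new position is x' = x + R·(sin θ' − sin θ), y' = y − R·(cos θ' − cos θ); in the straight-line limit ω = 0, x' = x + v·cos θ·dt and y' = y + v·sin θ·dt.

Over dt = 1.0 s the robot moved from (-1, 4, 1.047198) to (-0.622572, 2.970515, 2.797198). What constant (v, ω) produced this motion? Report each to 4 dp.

Δθ = 2.797198 − 1.047198 = 1.750000
ω = Δθ/dt = 1.750000/1.0 = 1.7500
R = −Δy/(cos θ' − cos θ) = -0.7143
v = R·ω = -0.7143·1.7500 = -1.2500

v = -1.2500, ω = 1.7500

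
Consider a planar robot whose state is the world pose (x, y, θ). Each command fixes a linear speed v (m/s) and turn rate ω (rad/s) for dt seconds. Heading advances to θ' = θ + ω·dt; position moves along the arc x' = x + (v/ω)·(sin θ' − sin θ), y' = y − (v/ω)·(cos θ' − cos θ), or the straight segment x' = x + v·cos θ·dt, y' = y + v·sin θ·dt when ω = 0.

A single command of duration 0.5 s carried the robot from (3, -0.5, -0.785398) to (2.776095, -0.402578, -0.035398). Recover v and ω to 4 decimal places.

v = -0.5000, ω = 1.5000

Δθ = -0.035398 − -0.785398 = 0.750000
ω = Δθ/dt = 0.750000/0.5 = 1.5000
R = Δx/(sin θ' − sin θ) = -0.3333
v = R·ω = -0.3333·1.5000 = -0.5000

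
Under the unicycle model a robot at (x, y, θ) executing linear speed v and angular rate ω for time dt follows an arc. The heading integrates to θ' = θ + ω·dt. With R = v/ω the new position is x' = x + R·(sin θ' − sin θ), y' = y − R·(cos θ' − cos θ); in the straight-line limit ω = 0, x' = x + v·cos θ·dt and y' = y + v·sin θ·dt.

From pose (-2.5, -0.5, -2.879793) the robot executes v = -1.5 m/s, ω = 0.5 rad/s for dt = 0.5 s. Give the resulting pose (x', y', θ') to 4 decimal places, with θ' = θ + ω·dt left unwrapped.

θ' = -2.8798 + 0.5·0.5 = -2.6298
R = v/ω = -1.5/0.5 = -3.0000
x' = -2.5 + -3.0000·(sin -2.6298 − sin -2.8798) = -1.8072
y' = -0.5 − -3.0000·(cos -2.6298 − cos -2.8798) = -0.2178

(-1.8072, -0.2178, -2.6298)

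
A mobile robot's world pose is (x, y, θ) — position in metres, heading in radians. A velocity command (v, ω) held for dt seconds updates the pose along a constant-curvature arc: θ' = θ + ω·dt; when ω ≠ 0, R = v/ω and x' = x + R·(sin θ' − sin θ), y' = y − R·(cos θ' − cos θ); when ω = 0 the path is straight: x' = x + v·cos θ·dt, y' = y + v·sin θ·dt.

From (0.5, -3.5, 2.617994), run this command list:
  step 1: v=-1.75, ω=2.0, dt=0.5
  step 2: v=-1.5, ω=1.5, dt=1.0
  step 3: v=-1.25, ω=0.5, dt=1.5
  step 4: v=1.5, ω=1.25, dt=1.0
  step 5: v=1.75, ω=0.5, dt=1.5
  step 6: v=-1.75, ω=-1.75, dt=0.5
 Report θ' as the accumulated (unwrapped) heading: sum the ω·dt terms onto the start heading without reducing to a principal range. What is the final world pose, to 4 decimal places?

step 1: θ'=3.6180 (R=-0.8750) → pose (1.3388, -3.5198, 3.6180)
step 2: θ'=5.1180 (R=-1.0000) → pose (1.7990, -2.2366, 5.1180)
step 3: θ'=5.8680 (R=-2.5000) → pose (0.5103, -0.9354, 5.8680)
step 4: θ'=7.1180 (R=1.2000) → pose (1.8837, -0.6429, 7.1180)
step 5: θ'=7.8680 (R=3.5000) → pose (2.7893, 1.7557, 7.8680)
step 6: θ'=6.9930 (R=1.0000) → pose (2.4411, 0.9832, 6.9930)

(2.4411, 0.9832, 6.9930)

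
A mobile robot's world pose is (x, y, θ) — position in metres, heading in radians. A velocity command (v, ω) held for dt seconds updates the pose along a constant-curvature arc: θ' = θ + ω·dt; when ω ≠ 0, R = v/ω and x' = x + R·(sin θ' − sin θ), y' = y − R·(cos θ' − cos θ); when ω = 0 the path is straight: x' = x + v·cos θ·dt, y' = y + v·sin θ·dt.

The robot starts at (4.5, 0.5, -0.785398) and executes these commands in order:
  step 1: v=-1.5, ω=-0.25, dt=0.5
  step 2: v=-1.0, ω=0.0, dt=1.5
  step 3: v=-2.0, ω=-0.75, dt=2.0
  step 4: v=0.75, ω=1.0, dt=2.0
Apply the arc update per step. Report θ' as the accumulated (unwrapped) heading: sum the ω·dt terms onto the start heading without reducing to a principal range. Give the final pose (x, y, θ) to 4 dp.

(3.6109, 4.6215, -0.4104)

step 1: θ'=-0.9104 (R=6.0000) → pose (4.0042, 1.0621, -0.9104)
step 2: θ'=-0.9104 (straight) → pose (3.0840, 2.2467, -0.9104)
step 3: θ'=-2.4104 (R=2.6667) → pose (3.4093, 5.8675, -2.4104)
step 4: θ'=-0.4104 (R=0.7500) → pose (3.6109, 4.6215, -0.4104)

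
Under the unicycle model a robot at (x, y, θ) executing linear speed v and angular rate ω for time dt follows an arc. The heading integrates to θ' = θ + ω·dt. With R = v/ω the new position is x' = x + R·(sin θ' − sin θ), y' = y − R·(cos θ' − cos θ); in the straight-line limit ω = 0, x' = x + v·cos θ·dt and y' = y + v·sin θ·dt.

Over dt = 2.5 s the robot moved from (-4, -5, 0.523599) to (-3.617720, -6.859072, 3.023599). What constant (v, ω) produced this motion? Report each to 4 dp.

v = -1.0000, ω = 1.0000

Δθ = 3.023599 − 0.523599 = 2.500000
ω = Δθ/dt = 2.500000/2.5 = 1.0000
R = −Δy/(cos θ' − cos θ) = -1.0000
v = R·ω = -1.0000·1.0000 = -1.0000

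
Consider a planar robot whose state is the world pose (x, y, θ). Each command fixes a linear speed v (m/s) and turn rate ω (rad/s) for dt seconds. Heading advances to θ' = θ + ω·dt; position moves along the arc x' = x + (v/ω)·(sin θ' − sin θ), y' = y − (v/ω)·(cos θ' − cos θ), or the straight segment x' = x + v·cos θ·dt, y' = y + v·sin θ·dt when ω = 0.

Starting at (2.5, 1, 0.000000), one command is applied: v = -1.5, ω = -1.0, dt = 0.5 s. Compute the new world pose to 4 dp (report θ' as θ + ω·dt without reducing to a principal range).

θ' = 0.0000 + -1.0·0.5 = -0.5000
R = v/ω = -1.5/-1.0 = 1.5000
x' = 2.5 + 1.5000·(sin -0.5000 − sin 0.0000) = 1.7809
y' = 1 − 1.5000·(cos -0.5000 − cos 0.0000) = 1.1836

(1.7809, 1.1836, -0.5000)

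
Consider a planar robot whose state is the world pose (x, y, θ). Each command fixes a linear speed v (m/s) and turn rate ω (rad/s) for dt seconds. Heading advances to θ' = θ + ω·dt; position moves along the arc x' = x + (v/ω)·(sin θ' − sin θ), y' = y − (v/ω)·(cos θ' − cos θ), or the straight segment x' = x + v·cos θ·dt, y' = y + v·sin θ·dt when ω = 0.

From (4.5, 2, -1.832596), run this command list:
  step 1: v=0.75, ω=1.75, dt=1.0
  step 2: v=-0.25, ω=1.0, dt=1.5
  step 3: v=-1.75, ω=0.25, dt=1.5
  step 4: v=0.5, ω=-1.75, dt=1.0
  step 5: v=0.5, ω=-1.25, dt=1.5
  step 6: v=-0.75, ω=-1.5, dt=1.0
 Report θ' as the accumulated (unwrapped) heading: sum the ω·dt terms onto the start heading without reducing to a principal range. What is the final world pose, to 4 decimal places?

step 1: θ'=-0.0826 (R=0.4286) → pose (4.8786, 1.4620, -0.0826)
step 2: θ'=1.4174 (R=-0.2500) → pose (4.6109, 1.2510, 1.4174)
step 3: θ'=1.7924 (R=-7.0000) → pose (4.6999, -1.3571, 1.7924)
step 4: θ'=0.0424 (R=-0.2857) → pose (4.9665, -1.0089, 0.0424)
step 5: θ'=-1.8326 (R=-0.4000) → pose (5.3699, -1.5120, -1.8326)
step 6: θ'=-3.3326 (R=0.5000) → pose (5.9477, -1.1505, -3.3326)

(5.9477, -1.1505, -3.3326)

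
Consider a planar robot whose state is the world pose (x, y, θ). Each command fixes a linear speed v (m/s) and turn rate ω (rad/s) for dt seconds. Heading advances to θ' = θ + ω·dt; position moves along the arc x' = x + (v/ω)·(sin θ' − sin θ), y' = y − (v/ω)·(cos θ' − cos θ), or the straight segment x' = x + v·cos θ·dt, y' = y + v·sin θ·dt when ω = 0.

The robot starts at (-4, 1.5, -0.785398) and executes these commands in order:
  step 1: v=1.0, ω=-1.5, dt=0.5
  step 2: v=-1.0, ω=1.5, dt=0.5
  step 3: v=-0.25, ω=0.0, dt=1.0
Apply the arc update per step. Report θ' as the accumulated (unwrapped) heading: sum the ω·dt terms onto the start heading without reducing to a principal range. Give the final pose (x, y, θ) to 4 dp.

step 1: θ'=-1.5354 (R=-0.6667) → pose (-3.8052, 1.0522, -1.5354)
step 2: θ'=-0.7854 (R=-0.6667) → pose (-4.0000, 1.5000, -0.7854)
step 3: θ'=-0.7854 (straight) → pose (-4.1768, 1.6768, -0.7854)

(-4.1768, 1.6768, -0.7854)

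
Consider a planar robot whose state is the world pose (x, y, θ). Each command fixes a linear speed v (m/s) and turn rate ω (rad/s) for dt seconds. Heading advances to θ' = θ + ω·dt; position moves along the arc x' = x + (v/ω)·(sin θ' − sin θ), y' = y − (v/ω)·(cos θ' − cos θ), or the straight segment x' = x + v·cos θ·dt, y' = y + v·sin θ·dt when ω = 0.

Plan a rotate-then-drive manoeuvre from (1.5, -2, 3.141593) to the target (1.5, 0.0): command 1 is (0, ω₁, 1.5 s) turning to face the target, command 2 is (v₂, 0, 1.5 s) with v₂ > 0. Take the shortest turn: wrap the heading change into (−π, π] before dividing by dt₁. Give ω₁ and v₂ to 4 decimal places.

heading to target = atan2(0−-2, 1.5−1.5) = 1.5708
Δθ = wrap(1.5708 − 3.1416) = -1.5708; ω₁ = Δθ/dt₁ = -1.0472
distance = √((1.5−1.5)² + (0−-2)²) = 2.0000; v₂ = distance/dt₂ = 1.3333

ω₁ = -1.0472, v₂ = 1.3333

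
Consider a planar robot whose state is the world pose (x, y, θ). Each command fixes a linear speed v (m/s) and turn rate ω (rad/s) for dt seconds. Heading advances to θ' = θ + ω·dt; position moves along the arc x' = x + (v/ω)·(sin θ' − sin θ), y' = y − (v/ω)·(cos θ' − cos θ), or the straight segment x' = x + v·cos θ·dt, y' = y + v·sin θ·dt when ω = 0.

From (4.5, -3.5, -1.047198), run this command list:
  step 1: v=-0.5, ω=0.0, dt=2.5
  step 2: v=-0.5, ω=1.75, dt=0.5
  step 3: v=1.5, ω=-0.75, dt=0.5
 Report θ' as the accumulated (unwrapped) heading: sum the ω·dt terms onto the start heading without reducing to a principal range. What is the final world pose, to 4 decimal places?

step 1: θ'=-1.0472 (straight) → pose (3.8750, -2.4175, -1.0472)
step 2: θ'=-0.1722 (R=-0.2857) → pose (3.6765, -2.2788, -0.1722)
step 3: θ'=-0.5472 (R=-2.0000) → pose (4.3744, -2.5413, -0.5472)

(4.3744, -2.5413, -0.5472)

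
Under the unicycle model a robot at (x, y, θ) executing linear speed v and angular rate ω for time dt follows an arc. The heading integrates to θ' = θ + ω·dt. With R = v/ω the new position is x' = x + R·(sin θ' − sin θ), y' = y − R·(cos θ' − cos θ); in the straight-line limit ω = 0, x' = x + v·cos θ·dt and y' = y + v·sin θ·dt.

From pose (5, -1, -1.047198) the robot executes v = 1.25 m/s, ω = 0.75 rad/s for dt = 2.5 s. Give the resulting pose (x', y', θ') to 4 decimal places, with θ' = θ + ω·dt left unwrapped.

θ' = -1.0472 + 0.75·2.5 = 0.8278
R = v/ω = 1.25/0.75 = 1.6667
x' = 5 + 1.6667·(sin 0.8278 − sin -1.0472) = 7.6708
y' = -1 − 1.6667·(cos 0.8278 − cos -1.0472) = -1.2942

(7.6708, -1.2942, 0.8278)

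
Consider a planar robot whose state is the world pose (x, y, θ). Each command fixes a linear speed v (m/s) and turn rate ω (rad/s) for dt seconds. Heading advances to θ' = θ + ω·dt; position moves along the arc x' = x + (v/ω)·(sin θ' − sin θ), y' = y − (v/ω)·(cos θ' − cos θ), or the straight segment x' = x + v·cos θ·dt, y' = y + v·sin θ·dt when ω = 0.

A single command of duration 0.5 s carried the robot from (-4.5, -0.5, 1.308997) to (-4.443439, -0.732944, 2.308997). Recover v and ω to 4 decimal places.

v = -0.5000, ω = 2.0000

Δθ = 2.308997 − 1.308997 = 1.000000
ω = Δθ/dt = 1.000000/0.5 = 2.0000
R = −Δy/(cos θ' − cos θ) = -0.2500
v = R·ω = -0.2500·2.0000 = -0.5000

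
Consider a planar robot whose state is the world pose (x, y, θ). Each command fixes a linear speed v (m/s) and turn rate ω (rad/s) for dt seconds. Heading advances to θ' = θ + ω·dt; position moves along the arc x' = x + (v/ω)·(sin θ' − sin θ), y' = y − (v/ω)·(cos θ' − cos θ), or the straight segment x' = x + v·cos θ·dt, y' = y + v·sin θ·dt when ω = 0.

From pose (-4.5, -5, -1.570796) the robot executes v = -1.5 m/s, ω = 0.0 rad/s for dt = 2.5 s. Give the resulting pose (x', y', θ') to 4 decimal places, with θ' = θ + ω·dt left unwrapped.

θ' = -1.5708 + 0.0·2.5 = -1.5708
ω = 0 → straight: x' = -4.5 + -1.5·cos(-1.5708)·2.5 = -4.5000
y' = -5 + -1.5·sin(-1.5708)·2.5 = -1.2500

(-4.5000, -1.2500, -1.5708)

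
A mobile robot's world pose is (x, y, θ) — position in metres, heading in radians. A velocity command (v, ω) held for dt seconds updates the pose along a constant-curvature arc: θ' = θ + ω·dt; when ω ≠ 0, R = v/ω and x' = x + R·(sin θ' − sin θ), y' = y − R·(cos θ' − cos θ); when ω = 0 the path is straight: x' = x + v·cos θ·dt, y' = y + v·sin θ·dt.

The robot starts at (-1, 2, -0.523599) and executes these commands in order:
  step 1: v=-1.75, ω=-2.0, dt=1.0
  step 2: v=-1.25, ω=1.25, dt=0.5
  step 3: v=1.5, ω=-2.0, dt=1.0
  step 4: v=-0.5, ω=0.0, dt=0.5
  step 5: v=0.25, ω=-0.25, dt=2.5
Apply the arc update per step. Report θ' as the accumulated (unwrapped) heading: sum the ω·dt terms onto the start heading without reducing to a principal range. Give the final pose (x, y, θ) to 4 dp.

step 1: θ'=-2.5236 (R=0.8750) → pose (-1.0695, 3.4709, -2.5236)
step 2: θ'=-1.8986 (R=-1.0000) → pose (-0.7021, 3.9640, -1.8986)
step 3: θ'=-3.8986 (R=-0.7500) → pose (-1.9273, 3.6603, -3.8986)
step 4: θ'=-3.8986 (straight) → pose (-1.7455, 3.4886, -3.8986)
step 5: θ'=-4.5236 (R=-1.0000) → pose (-2.0410, 4.0279, -4.5236)

(-2.0410, 4.0279, -4.5236)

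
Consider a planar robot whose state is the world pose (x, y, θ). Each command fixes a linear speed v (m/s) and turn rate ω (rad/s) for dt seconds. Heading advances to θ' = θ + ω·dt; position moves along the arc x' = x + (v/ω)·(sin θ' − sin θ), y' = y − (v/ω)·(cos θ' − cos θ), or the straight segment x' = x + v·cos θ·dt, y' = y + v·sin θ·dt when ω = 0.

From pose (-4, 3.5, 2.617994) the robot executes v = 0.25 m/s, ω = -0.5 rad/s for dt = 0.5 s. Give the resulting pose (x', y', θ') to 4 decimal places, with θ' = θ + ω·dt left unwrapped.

(-4.0994, 3.5753, 2.3680)

θ' = 2.6180 + -0.5·0.5 = 2.3680
R = v/ω = 0.25/-0.5 = -0.5000
x' = -4 + -0.5000·(sin 2.3680 − sin 2.6180) = -4.0994
y' = 3.5 − -0.5000·(cos 2.3680 − cos 2.6180) = 3.5753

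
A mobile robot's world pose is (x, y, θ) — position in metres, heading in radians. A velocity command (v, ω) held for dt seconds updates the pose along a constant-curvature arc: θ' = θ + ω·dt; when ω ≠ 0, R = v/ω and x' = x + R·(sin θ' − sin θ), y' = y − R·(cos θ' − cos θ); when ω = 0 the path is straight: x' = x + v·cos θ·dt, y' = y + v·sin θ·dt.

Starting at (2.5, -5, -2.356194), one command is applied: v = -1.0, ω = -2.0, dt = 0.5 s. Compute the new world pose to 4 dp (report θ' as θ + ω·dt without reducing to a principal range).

(2.9600, -4.8650, -3.3562)

θ' = -2.3562 + -2.0·0.5 = -3.3562
R = v/ω = -1.0/-2.0 = 0.5000
x' = 2.5 + 0.5000·(sin -3.3562 − sin -2.3562) = 2.9600
y' = -5 − 0.5000·(cos -3.3562 − cos -2.3562) = -4.8650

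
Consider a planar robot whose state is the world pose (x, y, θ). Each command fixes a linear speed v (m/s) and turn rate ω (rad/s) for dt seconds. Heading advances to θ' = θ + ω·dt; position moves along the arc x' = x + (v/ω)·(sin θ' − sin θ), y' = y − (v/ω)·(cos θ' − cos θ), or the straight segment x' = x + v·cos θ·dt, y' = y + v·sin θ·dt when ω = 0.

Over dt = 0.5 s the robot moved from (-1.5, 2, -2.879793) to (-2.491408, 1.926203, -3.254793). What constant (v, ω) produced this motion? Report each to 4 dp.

Δθ = -3.254793 − -2.879793 = -0.375000
ω = Δθ/dt = -0.375000/0.5 = -0.7500
R = Δx/(sin θ' − sin θ) = -2.6667
v = R·ω = -2.6667·-0.7500 = 2.0000

v = 2.0000, ω = -0.7500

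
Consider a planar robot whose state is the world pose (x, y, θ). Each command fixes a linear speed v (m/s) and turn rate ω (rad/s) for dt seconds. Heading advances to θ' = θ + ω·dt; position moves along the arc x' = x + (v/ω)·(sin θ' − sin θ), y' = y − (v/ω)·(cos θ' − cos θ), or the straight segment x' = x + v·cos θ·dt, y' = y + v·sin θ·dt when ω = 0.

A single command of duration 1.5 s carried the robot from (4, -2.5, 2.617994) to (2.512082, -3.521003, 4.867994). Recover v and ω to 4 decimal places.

Δθ = 4.867994 − 2.617994 = 2.250000
ω = Δθ/dt = 2.250000/1.5 = 1.5000
R = Δx/(sin θ' − sin θ) = 1.0000
v = R·ω = 1.0000·1.5000 = 1.5000

v = 1.5000, ω = 1.5000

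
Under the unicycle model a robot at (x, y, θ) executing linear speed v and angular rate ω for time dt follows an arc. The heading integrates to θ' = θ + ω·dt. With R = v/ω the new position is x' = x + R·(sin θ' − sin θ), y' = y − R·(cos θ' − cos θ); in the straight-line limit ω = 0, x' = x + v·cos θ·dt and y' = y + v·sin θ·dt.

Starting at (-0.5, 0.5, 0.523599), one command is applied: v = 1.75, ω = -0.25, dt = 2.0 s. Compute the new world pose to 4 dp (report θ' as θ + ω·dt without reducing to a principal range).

θ' = 0.5236 + -0.25·2.0 = 0.0236
R = v/ω = 1.75/-0.25 = -7.0000
x' = -0.5 + -7.0000·(sin 0.0236 − sin 0.5236) = 2.8348
y' = 0.5 − -7.0000·(cos 0.0236 − cos 0.5236) = 1.4359

(2.8348, 1.4359, 0.0236)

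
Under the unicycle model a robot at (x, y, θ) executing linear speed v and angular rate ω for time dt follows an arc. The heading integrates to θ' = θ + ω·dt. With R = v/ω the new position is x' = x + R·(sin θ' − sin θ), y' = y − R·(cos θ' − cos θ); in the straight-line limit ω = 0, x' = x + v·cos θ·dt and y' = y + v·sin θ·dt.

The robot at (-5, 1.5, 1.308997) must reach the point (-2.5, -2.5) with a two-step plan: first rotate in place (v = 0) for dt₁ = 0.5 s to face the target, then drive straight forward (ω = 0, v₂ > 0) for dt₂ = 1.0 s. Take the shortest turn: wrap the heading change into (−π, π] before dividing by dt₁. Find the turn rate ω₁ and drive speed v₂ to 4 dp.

ω₁ = -4.6424, v₂ = 4.7170

heading to target = atan2(-2.5−1.5, -2.5−-5) = -1.0122
Δθ = wrap(-1.0122 − 1.3090) = -2.3212; ω₁ = Δθ/dt₁ = -4.6424
distance = √((-2.5−-5)² + (-2.5−1.5)²) = 4.7170; v₂ = distance/dt₂ = 4.7170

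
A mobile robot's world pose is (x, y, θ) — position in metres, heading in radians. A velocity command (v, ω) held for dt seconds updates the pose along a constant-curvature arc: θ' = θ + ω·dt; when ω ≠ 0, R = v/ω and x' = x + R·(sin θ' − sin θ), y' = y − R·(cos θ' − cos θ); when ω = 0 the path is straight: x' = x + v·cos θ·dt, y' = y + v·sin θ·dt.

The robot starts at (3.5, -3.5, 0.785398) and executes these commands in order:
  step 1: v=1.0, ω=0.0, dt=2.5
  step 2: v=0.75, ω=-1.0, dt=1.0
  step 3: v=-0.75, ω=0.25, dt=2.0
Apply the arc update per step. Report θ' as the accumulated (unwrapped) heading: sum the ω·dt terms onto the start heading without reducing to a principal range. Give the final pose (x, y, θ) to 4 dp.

step 1: θ'=0.7854 (straight) → pose (5.2678, -1.7322, 0.7854)
step 2: θ'=-0.2146 (R=-0.7500) → pose (5.9578, -1.5298, -0.2146)
step 3: θ'=0.2854 (R=-3.0000) → pose (4.4743, -1.5823, 0.2854)

(4.4743, -1.5823, 0.2854)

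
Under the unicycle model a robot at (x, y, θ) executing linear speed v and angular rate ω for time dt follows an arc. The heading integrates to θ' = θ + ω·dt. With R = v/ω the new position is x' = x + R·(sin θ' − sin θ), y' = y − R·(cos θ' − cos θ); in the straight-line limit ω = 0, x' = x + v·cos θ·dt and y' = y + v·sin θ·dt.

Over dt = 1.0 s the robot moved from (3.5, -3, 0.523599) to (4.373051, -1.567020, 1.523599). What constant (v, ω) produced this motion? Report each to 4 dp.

v = 1.7500, ω = 1.0000

Δθ = 1.523599 − 0.523599 = 1.000000
ω = Δθ/dt = 1.000000/1.0 = 1.0000
R = −Δy/(cos θ' − cos θ) = 1.7500
v = R·ω = 1.7500·1.0000 = 1.7500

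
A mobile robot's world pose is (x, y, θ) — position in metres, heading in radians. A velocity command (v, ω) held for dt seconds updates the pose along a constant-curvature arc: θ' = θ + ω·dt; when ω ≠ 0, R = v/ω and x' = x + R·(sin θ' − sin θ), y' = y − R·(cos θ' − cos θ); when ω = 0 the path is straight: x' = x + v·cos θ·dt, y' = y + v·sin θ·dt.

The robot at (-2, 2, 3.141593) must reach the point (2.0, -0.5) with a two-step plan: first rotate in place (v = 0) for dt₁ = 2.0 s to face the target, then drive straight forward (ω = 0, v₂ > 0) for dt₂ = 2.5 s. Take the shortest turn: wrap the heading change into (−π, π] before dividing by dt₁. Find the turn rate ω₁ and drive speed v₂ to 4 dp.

heading to target = atan2(-0.5−2, 2−-2) = -0.5586
Δθ = wrap(-0.5586 − 3.1416) = 2.5830; ω₁ = Δθ/dt₁ = 1.2915
distance = √((2−-2)² + (-0.5−2)²) = 4.7170; v₂ = distance/dt₂ = 1.8868

ω₁ = 1.2915, v₂ = 1.8868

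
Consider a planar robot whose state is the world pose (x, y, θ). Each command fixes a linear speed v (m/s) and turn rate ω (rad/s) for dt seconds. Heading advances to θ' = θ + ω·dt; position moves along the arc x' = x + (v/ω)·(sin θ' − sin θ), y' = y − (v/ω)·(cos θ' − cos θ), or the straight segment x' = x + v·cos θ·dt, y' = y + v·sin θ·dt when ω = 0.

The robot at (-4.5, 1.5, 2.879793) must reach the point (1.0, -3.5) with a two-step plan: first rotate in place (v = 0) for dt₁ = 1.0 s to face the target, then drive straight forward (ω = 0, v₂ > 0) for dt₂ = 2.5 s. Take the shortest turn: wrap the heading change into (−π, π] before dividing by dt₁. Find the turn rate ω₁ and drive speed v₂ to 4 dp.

ω₁ = 2.6656, v₂ = 2.9732

heading to target = atan2(-3.5−1.5, 1−-4.5) = -0.7378
Δθ = wrap(-0.7378 − 2.8798) = 2.6656; ω₁ = Δθ/dt₁ = 2.6656
distance = √((1−-4.5)² + (-3.5−1.5)²) = 7.4330; v₂ = distance/dt₂ = 2.9732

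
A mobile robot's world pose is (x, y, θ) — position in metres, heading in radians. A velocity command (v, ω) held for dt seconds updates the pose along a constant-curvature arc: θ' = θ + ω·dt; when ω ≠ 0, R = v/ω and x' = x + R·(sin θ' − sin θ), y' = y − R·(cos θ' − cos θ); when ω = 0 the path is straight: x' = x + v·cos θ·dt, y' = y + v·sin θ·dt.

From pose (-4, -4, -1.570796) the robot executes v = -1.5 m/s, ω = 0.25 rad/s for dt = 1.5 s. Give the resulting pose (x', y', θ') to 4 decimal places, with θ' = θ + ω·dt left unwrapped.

(-4.4170, -1.8024, -1.1958)

θ' = -1.5708 + 0.25·1.5 = -1.1958
R = v/ω = -1.5/0.25 = -6.0000
x' = -4 + -6.0000·(sin -1.1958 − sin -1.5708) = -4.4170
y' = -4 − -6.0000·(cos -1.1958 − cos -1.5708) = -1.8024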